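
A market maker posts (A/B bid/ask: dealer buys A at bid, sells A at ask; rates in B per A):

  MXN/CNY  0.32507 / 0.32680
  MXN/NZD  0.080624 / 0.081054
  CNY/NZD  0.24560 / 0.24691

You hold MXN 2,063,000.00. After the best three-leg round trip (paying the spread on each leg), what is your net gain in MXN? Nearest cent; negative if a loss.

Net result: MXN -1,692.22 (no profitable arbitrage after spreads)

Best loop MXN → NZD → CNY → MXN:
MXN 2,063,000.00 × 0.080624 (sell MXN at bid) = NZD 166,327.31
NZD 166,327.31 ÷ 0.24691 (buy CNY at ask) = CNY 673,635.38
CNY 673,635.38 ÷ 0.32680 (buy MXN at ask) = MXN 2,061,307.78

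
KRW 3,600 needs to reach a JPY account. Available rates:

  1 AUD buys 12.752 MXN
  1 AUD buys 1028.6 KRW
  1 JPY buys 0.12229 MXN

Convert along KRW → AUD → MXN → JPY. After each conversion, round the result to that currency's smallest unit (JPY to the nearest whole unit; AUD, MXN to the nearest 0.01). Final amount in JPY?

KRW 3,600 ÷ 1028.6 = AUD 3.50
AUD 3.50 × 12.752 = MXN 44.63
MXN 44.63 ÷ 0.12229 = JPY 365

JPY 365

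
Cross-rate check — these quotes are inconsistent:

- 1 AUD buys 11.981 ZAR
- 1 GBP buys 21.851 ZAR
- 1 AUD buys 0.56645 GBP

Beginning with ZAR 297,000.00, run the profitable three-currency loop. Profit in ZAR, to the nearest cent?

Profitable loop is ZAR → AUD → GBP → ZAR:
ZAR 297,000.00 ÷ 11.981 = AUD 24,789.25
AUD 24,789.25 × 0.56645 = GBP 14,041.87
GBP 14,041.87 × 21.851 = ZAR 306,828.91
Profit = ZAR 306,828.91 − ZAR 297,000.00

Profit: ZAR 9,828.91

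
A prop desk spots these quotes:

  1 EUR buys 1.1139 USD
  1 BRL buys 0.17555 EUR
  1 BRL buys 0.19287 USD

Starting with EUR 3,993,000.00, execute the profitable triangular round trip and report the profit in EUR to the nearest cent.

Profitable loop is EUR → USD → BRL → EUR:
EUR 3,993,000.00 × 1.1139 = USD 4,447,802.70
USD 4,447,802.70 ÷ 0.19287 = BRL 23,061,143.26
BRL 23,061,143.26 × 0.17555 = EUR 4,048,383.70
Profit = EUR 4,048,383.70 − EUR 3,993,000.00

Profit: EUR 55,383.70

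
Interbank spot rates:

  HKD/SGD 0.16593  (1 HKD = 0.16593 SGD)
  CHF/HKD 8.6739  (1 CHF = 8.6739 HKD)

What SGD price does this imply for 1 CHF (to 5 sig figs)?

1 CHF × 8.6739 = 8.6739 HKD
8.6739 HKD × 0.16593 = 1.43926 SGD

CHF/SGD = 1.4393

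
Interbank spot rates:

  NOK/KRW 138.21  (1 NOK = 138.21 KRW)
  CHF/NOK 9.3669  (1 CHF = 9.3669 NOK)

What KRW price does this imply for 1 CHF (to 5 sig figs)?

CHF/KRW = 1294.6

1 CHF × 9.3669 = 9.3669 NOK
9.3669 NOK × 138.21 = 1294.6 KRW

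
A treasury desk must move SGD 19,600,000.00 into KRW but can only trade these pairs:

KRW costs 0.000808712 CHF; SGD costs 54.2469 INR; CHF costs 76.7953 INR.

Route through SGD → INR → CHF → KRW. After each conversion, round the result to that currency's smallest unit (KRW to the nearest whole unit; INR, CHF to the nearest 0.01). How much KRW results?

KRW 17,119,949,042

SGD 19,600,000.00 × 54.2469 = INR 1,063,239,240.00
INR 1,063,239,240.00 ÷ 76.7953 = CHF 13,845,108.23
CHF 13,845,108.23 ÷ 0.000808712 = KRW 17,119,949,042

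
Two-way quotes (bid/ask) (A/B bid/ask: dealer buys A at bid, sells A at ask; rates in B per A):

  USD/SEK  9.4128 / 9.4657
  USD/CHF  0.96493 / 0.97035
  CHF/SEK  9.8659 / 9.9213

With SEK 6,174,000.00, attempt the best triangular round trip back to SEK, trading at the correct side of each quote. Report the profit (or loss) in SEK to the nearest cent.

Net profit: SEK 35,353.82

Best loop SEK → USD → CHF → SEK:
SEK 6,174,000.00 ÷ 9.4657 (buy USD at ask) = USD 652,249.70
USD 652,249.70 × 0.96493 (sell USD at bid) = CHF 629,375.30
CHF 629,375.30 × 9.8659 (sell CHF at bid) = SEK 6,209,353.82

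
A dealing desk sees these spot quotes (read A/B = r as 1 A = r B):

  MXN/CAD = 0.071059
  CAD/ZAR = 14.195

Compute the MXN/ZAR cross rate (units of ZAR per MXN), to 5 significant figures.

MXN/ZAR = 1.0087

1 MXN × 0.071059 = 0.071059 CAD
0.071059 CAD × 14.195 = 1.00868 ZAR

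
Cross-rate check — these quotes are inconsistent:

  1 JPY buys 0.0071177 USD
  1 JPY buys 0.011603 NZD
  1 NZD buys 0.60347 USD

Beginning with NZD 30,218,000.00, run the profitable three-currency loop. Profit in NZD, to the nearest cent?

Profitable loop is NZD → JPY → USD → NZD:
NZD 30,218,000.00 ÷ 0.011603 = JPY 2,604,326,467
JPY 2,604,326,467 × 0.0071177 = USD 18,536,814.50
USD 18,536,814.50 ÷ 0.60347 = NZD 30,717,043.92
Profit = NZD 30,717,043.92 − NZD 30,218,000.00

Profit: NZD 499,043.92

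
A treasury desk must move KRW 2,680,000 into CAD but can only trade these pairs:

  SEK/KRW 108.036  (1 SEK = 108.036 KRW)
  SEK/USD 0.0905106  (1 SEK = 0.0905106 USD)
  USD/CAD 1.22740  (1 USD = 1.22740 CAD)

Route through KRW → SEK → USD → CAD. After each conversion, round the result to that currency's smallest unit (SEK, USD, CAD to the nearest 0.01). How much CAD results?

CAD 2,755.83

KRW 2,680,000 ÷ 108.036 = SEK 24,806.55
SEK 24,806.55 × 0.0905106 = USD 2,245.26
USD 2,245.26 × 1.22740 = CAD 2,755.83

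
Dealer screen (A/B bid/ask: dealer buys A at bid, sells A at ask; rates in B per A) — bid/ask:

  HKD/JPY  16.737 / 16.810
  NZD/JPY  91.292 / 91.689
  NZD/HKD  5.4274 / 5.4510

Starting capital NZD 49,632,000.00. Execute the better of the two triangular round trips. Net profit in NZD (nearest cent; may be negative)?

Net result: NZD -183,786.89 (no profitable arbitrage after spreads)

Best loop NZD → JPY → HKD → NZD:
NZD 49,632,000.00 × 91.292 (sell NZD at bid) = JPY 4,531,004,544
JPY 4,531,004,544 ÷ 16.810 (buy HKD at ask) = HKD 269,542,209.64
HKD 269,542,209.64 ÷ 5.4510 (buy NZD at ask) = NZD 49,448,213.11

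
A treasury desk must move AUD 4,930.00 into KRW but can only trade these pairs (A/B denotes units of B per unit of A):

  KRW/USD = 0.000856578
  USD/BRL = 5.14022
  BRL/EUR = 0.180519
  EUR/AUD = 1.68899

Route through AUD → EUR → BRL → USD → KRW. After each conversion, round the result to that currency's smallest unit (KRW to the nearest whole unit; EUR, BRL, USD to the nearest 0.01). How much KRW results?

KRW 3,672,380

AUD 4,930.00 ÷ 1.68899 = EUR 2,918.90
EUR 2,918.90 ÷ 0.180519 = BRL 16,169.49
BRL 16,169.49 ÷ 5.14022 = USD 3,145.68
USD 3,145.68 ÷ 0.000856578 = KRW 3,672,380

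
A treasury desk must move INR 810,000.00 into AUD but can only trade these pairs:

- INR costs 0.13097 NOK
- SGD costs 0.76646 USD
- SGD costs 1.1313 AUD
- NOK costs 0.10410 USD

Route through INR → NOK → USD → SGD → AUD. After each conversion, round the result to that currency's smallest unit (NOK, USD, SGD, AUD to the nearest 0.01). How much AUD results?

INR 810,000.00 × 0.13097 = NOK 106,085.70
NOK 106,085.70 × 0.10410 = USD 11,043.52
USD 11,043.52 ÷ 0.76646 = SGD 14,408.48
SGD 14,408.48 × 1.1313 = AUD 16,300.31

AUD 16,300.31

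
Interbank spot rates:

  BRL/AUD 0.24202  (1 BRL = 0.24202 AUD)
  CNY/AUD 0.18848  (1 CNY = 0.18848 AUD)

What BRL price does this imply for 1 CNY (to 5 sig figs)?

CNY/BRL = 0.77878

1 CNY × 0.18848 = 0.18848 AUD
0.18848 AUD ÷ 0.24202 = 0.778779 BRL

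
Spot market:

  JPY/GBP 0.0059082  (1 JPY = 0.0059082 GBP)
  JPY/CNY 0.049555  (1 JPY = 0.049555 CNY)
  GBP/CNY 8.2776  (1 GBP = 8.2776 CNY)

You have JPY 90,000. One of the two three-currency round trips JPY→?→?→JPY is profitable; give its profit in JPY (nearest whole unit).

Profit: JPY 1,195

Profitable loop is JPY → CNY → GBP → JPY:
JPY 90,000 × 0.049555 = CNY 4,459.95
CNY 4,459.95 ÷ 8.2776 = GBP 538.80
GBP 538.80 ÷ 0.0059082 = JPY 91,195
Profit = JPY 91,195 − JPY 90,000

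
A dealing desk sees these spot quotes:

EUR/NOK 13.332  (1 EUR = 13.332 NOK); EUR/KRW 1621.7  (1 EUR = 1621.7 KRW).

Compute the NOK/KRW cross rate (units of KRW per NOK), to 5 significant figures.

NOK/KRW = 121.64

1 NOK ÷ 13.332 = 0.0750075 EUR
0.0750075 EUR × 1621.7 = 121.64 KRW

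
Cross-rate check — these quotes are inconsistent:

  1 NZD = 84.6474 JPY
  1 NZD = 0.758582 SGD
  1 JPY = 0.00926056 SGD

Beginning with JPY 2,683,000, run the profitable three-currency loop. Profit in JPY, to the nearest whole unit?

Profitable loop is JPY → SGD → NZD → JPY:
JPY 2,683,000 × 0.00926056 = SGD 24,846.08
SGD 24,846.08 ÷ 0.758582 = NZD 32,753.32
NZD 32,753.32 × 84.6474 = JPY 2,772,484
Profit = JPY 2,772,484 − JPY 2,683,000

Profit: JPY 89,484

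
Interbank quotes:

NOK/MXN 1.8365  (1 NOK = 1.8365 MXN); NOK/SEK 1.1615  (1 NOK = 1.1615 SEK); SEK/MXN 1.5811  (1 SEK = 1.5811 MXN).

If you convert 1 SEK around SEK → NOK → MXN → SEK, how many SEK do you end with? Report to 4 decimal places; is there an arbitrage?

Around SEK → NOK → MXN → SEK: 1 ÷ 1.1615 × 1.8365 ÷ 1.5811 = 1.000029
Product ≈ 1 (deviation 0.003%, within rounding noise).

1.0000 (no arbitrage)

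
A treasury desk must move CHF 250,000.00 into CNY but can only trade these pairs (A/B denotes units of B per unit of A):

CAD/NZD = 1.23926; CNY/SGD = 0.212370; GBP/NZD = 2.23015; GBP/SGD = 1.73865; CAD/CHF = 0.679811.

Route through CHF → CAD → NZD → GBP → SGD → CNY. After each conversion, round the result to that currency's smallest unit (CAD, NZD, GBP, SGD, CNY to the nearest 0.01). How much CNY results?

CNY 1,673,012.43

CHF 250,000.00 ÷ 0.679811 = CAD 367,749.27
CAD 367,749.27 × 1.23926 = NZD 455,736.96
NZD 455,736.96 ÷ 2.23015 = GBP 204,352.60
GBP 204,352.60 × 1.73865 = SGD 355,297.65
SGD 355,297.65 ÷ 0.212370 = CNY 1,673,012.43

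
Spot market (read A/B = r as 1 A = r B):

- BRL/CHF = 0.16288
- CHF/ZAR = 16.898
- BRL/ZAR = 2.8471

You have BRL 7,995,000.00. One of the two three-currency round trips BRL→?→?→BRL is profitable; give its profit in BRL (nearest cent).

Profitable loop is BRL → ZAR → CHF → BRL:
BRL 7,995,000.00 × 2.8471 = ZAR 22,762,564.50
ZAR 22,762,564.50 ÷ 16.898 = CHF 1,347,056.72
CHF 1,347,056.72 ÷ 0.16288 = BRL 8,270,240.19
Profit = BRL 8,270,240.19 − BRL 7,995,000.00

Profit: BRL 275,240.19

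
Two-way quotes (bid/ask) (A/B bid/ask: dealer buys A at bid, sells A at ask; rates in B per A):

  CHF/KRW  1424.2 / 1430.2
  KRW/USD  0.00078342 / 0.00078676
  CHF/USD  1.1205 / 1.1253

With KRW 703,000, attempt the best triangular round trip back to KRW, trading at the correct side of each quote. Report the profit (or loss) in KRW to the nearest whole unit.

Net result: KRW -2,951 (no profitable arbitrage after spreads)

Best loop KRW → CHF → USD → KRW:
KRW 703,000 ÷ 1430.2 (buy CHF at ask) = CHF 491.54
CHF 491.54 × 1.1205 (sell CHF at bid) = USD 550.77
USD 550.77 ÷ 0.00078676 (buy KRW at ask) = KRW 700,049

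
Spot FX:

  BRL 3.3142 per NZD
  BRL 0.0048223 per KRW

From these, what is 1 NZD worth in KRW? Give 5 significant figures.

1 NZD × 3.3142 = 3.3142 BRL
3.3142 BRL ÷ 0.0048223 = 687.265 KRW

NZD/KRW = 687.27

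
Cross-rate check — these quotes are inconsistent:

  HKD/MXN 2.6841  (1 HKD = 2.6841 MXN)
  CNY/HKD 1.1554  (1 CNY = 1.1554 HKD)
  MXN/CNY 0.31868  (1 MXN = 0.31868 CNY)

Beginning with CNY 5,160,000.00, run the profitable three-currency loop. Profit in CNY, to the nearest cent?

Profitable loop is CNY → MXN → HKD → CNY:
CNY 5,160,000.00 ÷ 0.31868 = MXN 16,191,791.14
MXN 16,191,791.14 ÷ 2.6841 = HKD 6,032,484.31
HKD 6,032,484.31 ÷ 1.1554 = CNY 5,221,121.96
Profit = CNY 5,221,121.96 − CNY 5,160,000.00

Profit: CNY 61,121.96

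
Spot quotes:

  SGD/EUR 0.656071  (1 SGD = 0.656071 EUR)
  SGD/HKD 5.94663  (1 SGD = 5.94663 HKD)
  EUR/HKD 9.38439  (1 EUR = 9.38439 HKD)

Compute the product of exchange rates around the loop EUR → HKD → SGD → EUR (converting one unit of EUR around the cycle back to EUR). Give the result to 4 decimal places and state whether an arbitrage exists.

Around EUR → HKD → SGD → EUR: 1 × 9.38439 ÷ 5.94663 × 0.656071 = 1.035347
Product > 1; profitable direction is EUR → HKD → SGD → EUR.

1.0353 (arbitrage exists)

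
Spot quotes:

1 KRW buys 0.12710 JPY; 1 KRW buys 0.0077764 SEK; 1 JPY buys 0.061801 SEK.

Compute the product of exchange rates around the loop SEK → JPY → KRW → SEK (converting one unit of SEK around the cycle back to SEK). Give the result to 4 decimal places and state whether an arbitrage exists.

Around SEK → JPY → KRW → SEK: 1 ÷ 0.061801 ÷ 0.12710 × 0.0077764 = 0.990005
Product < 1; profitable direction is SEK → KRW → JPY → SEK.

0.9900 (arbitrage exists)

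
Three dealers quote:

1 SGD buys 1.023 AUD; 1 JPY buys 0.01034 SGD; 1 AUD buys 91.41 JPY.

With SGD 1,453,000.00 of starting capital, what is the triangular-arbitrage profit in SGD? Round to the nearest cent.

Profit: SGD 49,711.93

Profitable loop is SGD → JPY → AUD → SGD:
SGD 1,453,000.00 ÷ 0.01034 = JPY 140,522,244
JPY 140,522,244 ÷ 91.41 = AUD 1,537,274.30
AUD 1,537,274.30 ÷ 1.023 = SGD 1,502,711.93
Profit = SGD 1,502,711.93 − SGD 1,453,000.00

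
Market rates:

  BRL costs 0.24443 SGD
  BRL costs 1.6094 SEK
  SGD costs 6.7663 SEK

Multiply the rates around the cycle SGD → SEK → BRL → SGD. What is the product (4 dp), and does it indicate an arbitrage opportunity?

1.0276 (arbitrage exists)

Around SGD → SEK → BRL → SGD: 1 × 6.7663 ÷ 1.6094 × 0.24443 = 1.027642
Product > 1; profitable direction is SGD → SEK → BRL → SGD.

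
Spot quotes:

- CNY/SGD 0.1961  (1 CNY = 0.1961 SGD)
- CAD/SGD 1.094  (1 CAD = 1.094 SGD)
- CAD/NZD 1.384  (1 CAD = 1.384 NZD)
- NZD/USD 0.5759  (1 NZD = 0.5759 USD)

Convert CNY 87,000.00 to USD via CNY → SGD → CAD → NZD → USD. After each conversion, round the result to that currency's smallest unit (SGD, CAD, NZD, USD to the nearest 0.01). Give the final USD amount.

USD 12,429.76

CNY 87,000.00 × 0.1961 = SGD 17,060.70
SGD 17,060.70 ÷ 1.094 = CAD 15,594.79
CAD 15,594.79 × 1.384 = NZD 21,583.19
NZD 21,583.19 × 0.5759 = USD 12,429.76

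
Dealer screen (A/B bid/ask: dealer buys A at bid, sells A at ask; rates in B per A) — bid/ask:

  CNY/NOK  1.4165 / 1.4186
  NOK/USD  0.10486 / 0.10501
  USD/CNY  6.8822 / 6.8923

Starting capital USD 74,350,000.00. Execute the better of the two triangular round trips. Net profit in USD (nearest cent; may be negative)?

Best loop USD → CNY → NOK → USD:
USD 74,350,000.00 × 6.8822 (sell USD at bid) = CNY 511,691,570.00
CNY 511,691,570.00 × 1.4165 (sell CNY at bid) = NOK 724,811,108.91
NOK 724,811,108.91 × 0.10486 (sell NOK at bid) = USD 76,003,692.88

Net profit: USD 1,653,692.88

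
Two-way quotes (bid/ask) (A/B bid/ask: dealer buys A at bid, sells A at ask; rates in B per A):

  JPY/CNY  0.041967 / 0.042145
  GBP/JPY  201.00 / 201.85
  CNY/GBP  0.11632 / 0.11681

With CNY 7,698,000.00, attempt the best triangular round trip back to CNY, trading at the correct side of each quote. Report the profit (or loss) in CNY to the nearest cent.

Net profit: CNY 48,812.97

Best loop CNY → JPY → GBP → CNY:
CNY 7,698,000.00 ÷ 0.042145 (buy JPY at ask) = JPY 182,655,119
JPY 182,655,119 ÷ 201.85 (buy GBP at ask) = GBP 904,905.22
GBP 904,905.22 ÷ 0.11681 (buy CNY at ask) = CNY 7,746,812.97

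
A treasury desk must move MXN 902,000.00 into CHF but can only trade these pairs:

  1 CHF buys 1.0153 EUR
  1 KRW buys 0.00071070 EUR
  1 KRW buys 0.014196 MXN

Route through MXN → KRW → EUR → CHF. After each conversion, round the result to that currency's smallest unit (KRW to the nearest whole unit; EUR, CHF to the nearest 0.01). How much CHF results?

CHF 44,476.70

MXN 902,000.00 ÷ 0.014196 = KRW 63,539,025
KRW 63,539,025 × 0.00071070 = EUR 45,157.19
EUR 45,157.19 ÷ 1.0153 = CHF 44,476.70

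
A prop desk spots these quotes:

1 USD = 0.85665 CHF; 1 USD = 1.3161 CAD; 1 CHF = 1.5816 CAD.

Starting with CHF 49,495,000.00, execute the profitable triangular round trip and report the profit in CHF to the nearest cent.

Profitable loop is CHF → CAD → USD → CHF:
CHF 49,495,000.00 × 1.5816 = CAD 78,281,292.00
CAD 78,281,292.00 ÷ 1.3161 = USD 59,479,744.70
USD 59,479,744.70 × 0.85665 = CHF 50,953,323.30
Profit = CHF 50,953,323.30 − CHF 49,495,000.00

Profit: CHF 1,458,323.30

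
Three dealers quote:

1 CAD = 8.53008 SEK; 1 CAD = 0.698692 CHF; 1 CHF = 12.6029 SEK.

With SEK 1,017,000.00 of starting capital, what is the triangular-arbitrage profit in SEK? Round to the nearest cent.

Profitable loop is SEK → CAD → CHF → SEK:
SEK 1,017,000.00 ÷ 8.53008 = CAD 119,225.14
CAD 119,225.14 × 0.698692 = CHF 83,301.65
CHF 83,301.65 × 12.6029 = SEK 1,049,842.40
Profit = SEK 1,049,842.40 − SEK 1,017,000.00

Profit: SEK 32,842.40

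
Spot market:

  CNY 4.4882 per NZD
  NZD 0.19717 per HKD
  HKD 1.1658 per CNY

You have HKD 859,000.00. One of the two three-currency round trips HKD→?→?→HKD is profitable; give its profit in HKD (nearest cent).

Profitable loop is HKD → NZD → CNY → HKD:
HKD 859,000.00 × 0.19717 = NZD 169,369.03
NZD 169,369.03 × 4.4882 = CNY 760,162.08
CNY 760,162.08 × 1.1658 = HKD 886,196.95
Profit = HKD 886,196.95 − HKD 859,000.00

Profit: HKD 27,196.95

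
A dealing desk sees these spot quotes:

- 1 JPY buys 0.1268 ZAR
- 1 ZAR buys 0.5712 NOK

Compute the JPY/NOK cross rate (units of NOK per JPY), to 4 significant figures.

JPY/NOK = 0.07243

1 JPY × 0.1268 = 0.1268 ZAR
0.1268 ZAR × 0.5712 = 0.0724282 NOK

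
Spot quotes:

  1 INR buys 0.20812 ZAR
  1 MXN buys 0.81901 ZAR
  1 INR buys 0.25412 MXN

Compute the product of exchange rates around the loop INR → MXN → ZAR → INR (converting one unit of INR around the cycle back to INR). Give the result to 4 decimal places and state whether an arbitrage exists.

1.0000 (no arbitrage)

Around INR → MXN → ZAR → INR: 1 × 0.25412 × 0.81901 ÷ 0.20812 = 1.000033
Product ≈ 1 (deviation 0.003%, within rounding noise).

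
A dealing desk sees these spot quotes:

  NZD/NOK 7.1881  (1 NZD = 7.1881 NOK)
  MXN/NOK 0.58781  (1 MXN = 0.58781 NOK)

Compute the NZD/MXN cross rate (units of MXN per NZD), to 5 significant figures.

1 NZD × 7.1881 = 7.1881 NOK
7.1881 NOK ÷ 0.58781 = 12.2286 MXN

NZD/MXN = 12.229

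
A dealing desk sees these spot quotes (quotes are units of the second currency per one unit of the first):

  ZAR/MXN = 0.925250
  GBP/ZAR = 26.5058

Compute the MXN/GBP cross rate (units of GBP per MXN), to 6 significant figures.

1 MXN ÷ 0.925250 = 1.08079 ZAR
1.08079 ZAR ÷ 26.5058 = 0.0407756 GBP

MXN/GBP = 0.0407756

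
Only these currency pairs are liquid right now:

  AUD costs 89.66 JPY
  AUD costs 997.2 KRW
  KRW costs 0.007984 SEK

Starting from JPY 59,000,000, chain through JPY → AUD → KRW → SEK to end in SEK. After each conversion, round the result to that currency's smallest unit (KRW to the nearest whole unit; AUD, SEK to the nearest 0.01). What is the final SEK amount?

SEK 5,239,092.61

JPY 59,000,000 ÷ 89.66 = AUD 658,041.49
AUD 658,041.49 × 997.2 = KRW 656,198,974
KRW 656,198,974 × 0.007984 = SEK 5,239,092.61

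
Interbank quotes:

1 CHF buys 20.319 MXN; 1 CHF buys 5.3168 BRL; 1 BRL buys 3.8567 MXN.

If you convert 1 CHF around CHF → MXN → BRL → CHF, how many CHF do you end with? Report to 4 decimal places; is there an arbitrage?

0.9909 (arbitrage exists)

Around CHF → MXN → BRL → CHF: 1 × 20.319 ÷ 3.8567 ÷ 5.3168 = 0.990914
Product < 1; profitable direction is CHF → BRL → MXN → CHF.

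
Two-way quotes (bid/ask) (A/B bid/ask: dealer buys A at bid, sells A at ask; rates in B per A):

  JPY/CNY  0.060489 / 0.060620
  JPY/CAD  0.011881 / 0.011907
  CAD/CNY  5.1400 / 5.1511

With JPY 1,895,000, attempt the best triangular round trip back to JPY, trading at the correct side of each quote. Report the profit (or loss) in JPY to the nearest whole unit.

Best loop JPY → CAD → CNY → JPY:
JPY 1,895,000 × 0.011881 (sell JPY at bid) = CAD 22,514.49
CAD 22,514.49 × 5.1400 (sell CAD at bid) = CNY 115,724.50
CNY 115,724.50 ÷ 0.060620 (buy JPY at ask) = JPY 1,909,015

Net profit: JPY 14,015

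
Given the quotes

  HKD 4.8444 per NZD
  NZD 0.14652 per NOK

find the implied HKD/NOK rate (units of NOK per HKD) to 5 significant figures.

1 HKD ÷ 4.8444 = 0.206424 NZD
0.206424 NZD ÷ 0.14652 = 1.40884 NOK

HKD/NOK = 1.4088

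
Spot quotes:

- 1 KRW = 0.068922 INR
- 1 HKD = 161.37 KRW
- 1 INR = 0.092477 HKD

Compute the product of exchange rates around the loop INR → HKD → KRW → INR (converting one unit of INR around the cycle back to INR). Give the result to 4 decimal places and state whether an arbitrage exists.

1.0285 (arbitrage exists)

Around INR → HKD → KRW → INR: 1 × 0.092477 × 161.37 × 0.068922 = 1.028524
Product > 1; profitable direction is INR → HKD → KRW → INR.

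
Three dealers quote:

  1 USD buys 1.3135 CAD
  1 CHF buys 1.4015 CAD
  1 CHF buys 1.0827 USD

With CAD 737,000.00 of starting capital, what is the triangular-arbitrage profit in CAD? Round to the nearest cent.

Profit: CAD 10,846.73

Profitable loop is CAD → CHF → USD → CAD:
CAD 737,000.00 ÷ 1.4015 = CHF 525,865.14
CHF 525,865.14 × 1.0827 = USD 569,354.19
USD 569,354.19 × 1.3135 = CAD 747,846.73
Profit = CAD 747,846.73 − CAD 737,000.00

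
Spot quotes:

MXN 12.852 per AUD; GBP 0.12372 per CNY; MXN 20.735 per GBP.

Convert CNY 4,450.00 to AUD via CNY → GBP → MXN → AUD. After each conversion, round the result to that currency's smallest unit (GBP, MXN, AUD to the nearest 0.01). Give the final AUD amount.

AUD 888.24

CNY 4,450.00 × 0.12372 = GBP 550.55
GBP 550.55 × 20.735 = MXN 11,415.65
MXN 11,415.65 ÷ 12.852 = AUD 888.24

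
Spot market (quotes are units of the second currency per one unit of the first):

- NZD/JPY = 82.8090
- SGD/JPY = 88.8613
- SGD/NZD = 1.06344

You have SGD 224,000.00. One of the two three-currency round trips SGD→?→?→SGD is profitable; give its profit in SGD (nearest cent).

Profitable loop is SGD → JPY → NZD → SGD:
SGD 224,000.00 × 88.8613 = JPY 19,904,931
JPY 19,904,931 ÷ 82.8090 = NZD 240,371.59
NZD 240,371.59 ÷ 1.06344 = SGD 226,032.12
Profit = SGD 226,032.12 − SGD 224,000.00

Profit: SGD 2,032.12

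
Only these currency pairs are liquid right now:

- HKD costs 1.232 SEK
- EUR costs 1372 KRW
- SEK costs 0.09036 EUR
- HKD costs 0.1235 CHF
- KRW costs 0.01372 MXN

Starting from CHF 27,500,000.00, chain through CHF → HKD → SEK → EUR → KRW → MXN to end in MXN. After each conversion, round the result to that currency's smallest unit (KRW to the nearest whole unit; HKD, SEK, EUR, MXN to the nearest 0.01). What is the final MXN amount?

MXN 466,617,356.65

CHF 27,500,000.00 ÷ 0.1235 = HKD 222,672,064.78
HKD 222,672,064.78 × 1.232 = SEK 274,331,983.81
SEK 274,331,983.81 × 0.09036 = EUR 24,788,638.06
EUR 24,788,638.06 × 1372 = KRW 34,010,011,418
KRW 34,010,011,418 × 0.01372 = MXN 466,617,356.65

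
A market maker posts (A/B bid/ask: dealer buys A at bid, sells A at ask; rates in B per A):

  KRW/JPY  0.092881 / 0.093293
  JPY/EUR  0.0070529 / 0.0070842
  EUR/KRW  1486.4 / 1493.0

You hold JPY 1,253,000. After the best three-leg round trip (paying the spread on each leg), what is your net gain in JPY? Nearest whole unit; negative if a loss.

Best loop JPY → KRW → EUR → JPY:
JPY 1,253,000 ÷ 0.093293 (buy KRW at ask) = KRW 13,430,804
KRW 13,430,804 ÷ 1493.0 (buy EUR at ask) = EUR 8,995.85
EUR 8,995.85 ÷ 0.0070842 (buy JPY at ask) = JPY 1,269,847

Net profit: JPY 16,847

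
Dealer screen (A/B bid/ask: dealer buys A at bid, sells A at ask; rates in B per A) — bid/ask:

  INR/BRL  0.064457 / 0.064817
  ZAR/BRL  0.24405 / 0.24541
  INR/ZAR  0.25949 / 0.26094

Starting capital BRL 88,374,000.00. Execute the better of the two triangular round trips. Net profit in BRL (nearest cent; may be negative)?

Net profit: BRL 579,222.84

Best loop BRL → ZAR → INR → BRL:
BRL 88,374,000.00 ÷ 0.24541 (buy ZAR at ask) = ZAR 360,107,575.08
ZAR 360,107,575.08 ÷ 0.26094 (buy INR at ask) = INR 1,380,039,760.40
INR 1,380,039,760.40 × 0.064457 (sell INR at bid) = BRL 88,953,222.84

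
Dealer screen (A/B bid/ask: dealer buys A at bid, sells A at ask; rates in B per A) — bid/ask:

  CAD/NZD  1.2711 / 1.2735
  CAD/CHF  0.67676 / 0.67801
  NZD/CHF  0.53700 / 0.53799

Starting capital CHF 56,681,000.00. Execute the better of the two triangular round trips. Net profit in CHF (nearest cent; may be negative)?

Net profit: CHF 382,106.23

Best loop CHF → CAD → NZD → CHF:
CHF 56,681,000.00 ÷ 0.67801 (buy CAD at ask) = CAD 83,599,061.96
CAD 83,599,061.96 × 1.2711 (sell CAD at bid) = NZD 106,262,767.66
NZD 106,262,767.66 × 0.53700 (sell NZD at bid) = CHF 57,063,106.23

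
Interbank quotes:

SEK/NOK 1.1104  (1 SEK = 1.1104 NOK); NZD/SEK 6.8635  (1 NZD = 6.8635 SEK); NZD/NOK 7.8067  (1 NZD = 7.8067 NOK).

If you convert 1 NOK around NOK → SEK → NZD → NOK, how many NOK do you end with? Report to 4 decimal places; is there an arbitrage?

1.0243 (arbitrage exists)

Around NOK → SEK → NZD → NOK: 1 ÷ 1.1104 ÷ 6.8635 × 7.8067 = 1.024336
Product > 1; profitable direction is NOK → SEK → NZD → NOK.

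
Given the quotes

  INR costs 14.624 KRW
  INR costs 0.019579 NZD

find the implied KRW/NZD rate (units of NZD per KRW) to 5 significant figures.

KRW/NZD = 0.0013388

1 KRW ÷ 14.624 = 0.0683807 INR
0.0683807 INR × 0.019579 = 0.00133883 NZD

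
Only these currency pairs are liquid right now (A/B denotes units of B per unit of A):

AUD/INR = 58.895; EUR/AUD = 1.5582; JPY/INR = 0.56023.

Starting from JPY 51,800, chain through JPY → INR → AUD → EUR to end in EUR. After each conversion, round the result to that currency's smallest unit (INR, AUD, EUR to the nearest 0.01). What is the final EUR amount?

EUR 316.22

JPY 51,800 × 0.56023 = INR 29,019.91
INR 29,019.91 ÷ 58.895 = AUD 492.74
AUD 492.74 ÷ 1.5582 = EUR 316.22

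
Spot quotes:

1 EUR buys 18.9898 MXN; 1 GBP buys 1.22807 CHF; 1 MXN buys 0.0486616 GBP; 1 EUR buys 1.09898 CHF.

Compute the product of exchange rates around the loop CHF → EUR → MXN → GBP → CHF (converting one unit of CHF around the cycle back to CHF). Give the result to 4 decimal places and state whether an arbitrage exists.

Around CHF → EUR → MXN → GBP → CHF: 1 ÷ 1.09898 × 18.9898 × 0.0486616 × 1.22807 = 1.032619
Product > 1; profitable direction is CHF → EUR → MXN → GBP → CHF.

1.0326 (arbitrage exists)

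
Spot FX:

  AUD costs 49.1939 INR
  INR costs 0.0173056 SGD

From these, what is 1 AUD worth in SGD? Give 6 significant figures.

AUD/SGD = 0.851330

1 AUD × 49.1939 = 49.1939 INR
49.1939 INR × 0.0173056 = 0.85133 SGD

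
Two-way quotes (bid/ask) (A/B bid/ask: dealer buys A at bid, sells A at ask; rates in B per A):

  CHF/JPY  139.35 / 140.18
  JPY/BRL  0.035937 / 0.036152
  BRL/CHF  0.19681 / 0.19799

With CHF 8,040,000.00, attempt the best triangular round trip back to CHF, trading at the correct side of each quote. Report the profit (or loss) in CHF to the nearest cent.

Net result: CHF -27,013.54 (no profitable arbitrage after spreads)

Best loop CHF → BRL → JPY → CHF:
CHF 8,040,000.00 ÷ 0.19799 (buy BRL at ask) = BRL 40,608,111.52
BRL 40,608,111.52 ÷ 0.036152 (buy JPY at ask) = JPY 1,123,260,443
JPY 1,123,260,443 ÷ 140.18 (buy CHF at ask) = CHF 8,012,986.46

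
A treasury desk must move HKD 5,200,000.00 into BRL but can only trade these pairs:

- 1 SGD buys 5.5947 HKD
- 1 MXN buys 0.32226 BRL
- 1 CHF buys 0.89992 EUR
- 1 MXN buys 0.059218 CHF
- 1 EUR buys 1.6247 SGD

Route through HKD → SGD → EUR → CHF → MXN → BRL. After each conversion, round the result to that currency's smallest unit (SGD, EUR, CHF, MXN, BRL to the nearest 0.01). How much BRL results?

BRL 3,459,410.71

HKD 5,200,000.00 ÷ 5.5947 = SGD 929,451.09
SGD 929,451.09 ÷ 1.6247 = EUR 572,075.52
EUR 572,075.52 ÷ 0.89992 = CHF 635,695.97
CHF 635,695.97 ÷ 0.059218 = MXN 10,734,843.63
MXN 10,734,843.63 × 0.32226 = BRL 3,459,410.71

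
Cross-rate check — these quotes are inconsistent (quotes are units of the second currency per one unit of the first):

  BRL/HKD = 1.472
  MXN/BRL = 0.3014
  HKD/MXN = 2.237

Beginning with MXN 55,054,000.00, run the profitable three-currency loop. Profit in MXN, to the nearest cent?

Profit: MXN 417,746.09

Profitable loop is MXN → HKD → BRL → MXN:
MXN 55,054,000.00 ÷ 2.237 = HKD 24,610,639.25
HKD 24,610,639.25 ÷ 1.472 = BRL 16,719,184.27
BRL 16,719,184.27 ÷ 0.3014 = MXN 55,471,746.09
Profit = MXN 55,471,746.09 − MXN 55,054,000.00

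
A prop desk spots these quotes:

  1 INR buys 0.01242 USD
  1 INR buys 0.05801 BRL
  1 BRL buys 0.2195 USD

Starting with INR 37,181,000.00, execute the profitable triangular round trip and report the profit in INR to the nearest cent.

Profitable loop is INR → BRL → USD → INR:
INR 37,181,000.00 × 0.05801 = BRL 2,156,869.81
BRL 2,156,869.81 × 0.2195 = USD 473,432.92
USD 473,432.92 ÷ 0.01242 = INR 38,118,592.86
Profit = INR 38,118,592.86 − INR 37,181,000.00

Profit: INR 937,592.86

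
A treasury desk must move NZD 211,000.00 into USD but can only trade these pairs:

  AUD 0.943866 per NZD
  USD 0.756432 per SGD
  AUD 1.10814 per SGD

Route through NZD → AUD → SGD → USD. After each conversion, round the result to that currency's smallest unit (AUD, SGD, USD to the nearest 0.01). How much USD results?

NZD 211,000.00 × 0.943866 = AUD 199,155.73
AUD 199,155.73 ÷ 1.10814 = SGD 179,720.73
SGD 179,720.73 × 0.756432 = USD 135,946.51

USD 135,946.51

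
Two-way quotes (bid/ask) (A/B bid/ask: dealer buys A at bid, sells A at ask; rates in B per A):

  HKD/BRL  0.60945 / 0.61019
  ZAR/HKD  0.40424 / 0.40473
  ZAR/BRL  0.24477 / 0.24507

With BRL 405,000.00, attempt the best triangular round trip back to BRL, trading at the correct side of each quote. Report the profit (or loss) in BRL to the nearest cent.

Net profit: BRL 2,138.56

Best loop BRL → ZAR → HKD → BRL:
BRL 405,000.00 ÷ 0.24507 (buy ZAR at ask) = ZAR 1,652,589.06
ZAR 1,652,589.06 × 0.40424 (sell ZAR at bid) = HKD 668,042.60
HKD 668,042.60 × 0.60945 (sell HKD at bid) = BRL 407,138.56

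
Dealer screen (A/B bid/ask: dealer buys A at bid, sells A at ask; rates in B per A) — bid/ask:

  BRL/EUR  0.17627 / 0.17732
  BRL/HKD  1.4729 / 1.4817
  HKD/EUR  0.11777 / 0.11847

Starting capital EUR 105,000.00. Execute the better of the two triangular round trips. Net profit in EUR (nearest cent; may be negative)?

Best loop EUR → HKD → BRL → EUR:
EUR 105,000.00 ÷ 0.11847 (buy HKD at ask) = HKD 886,300.33
HKD 886,300.33 ÷ 1.4817 (buy BRL at ask) = BRL 598,164.49
BRL 598,164.49 × 0.17627 (sell BRL at bid) = EUR 105,438.46

Net profit: EUR 438.46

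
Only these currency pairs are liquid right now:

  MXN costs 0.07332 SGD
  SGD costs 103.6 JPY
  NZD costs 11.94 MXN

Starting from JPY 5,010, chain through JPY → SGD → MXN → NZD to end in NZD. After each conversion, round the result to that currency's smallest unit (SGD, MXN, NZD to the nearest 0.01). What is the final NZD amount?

NZD 55.24

JPY 5,010 ÷ 103.6 = SGD 48.36
SGD 48.36 ÷ 0.07332 = MXN 659.57
MXN 659.57 ÷ 11.94 = NZD 55.24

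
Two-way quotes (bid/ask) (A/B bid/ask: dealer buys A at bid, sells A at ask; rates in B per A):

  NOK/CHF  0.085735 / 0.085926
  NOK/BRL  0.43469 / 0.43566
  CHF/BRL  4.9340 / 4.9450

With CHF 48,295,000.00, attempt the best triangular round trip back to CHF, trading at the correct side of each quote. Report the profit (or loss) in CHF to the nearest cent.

Net profit: CHF 1,112,278.09

Best loop CHF → NOK → BRL → CHF:
CHF 48,295,000.00 ÷ 0.085926 (buy NOK at ask) = NOK 562,053,394.78
NOK 562,053,394.78 × 0.43469 (sell NOK at bid) = BRL 244,318,990.18
BRL 244,318,990.18 ÷ 4.9450 (buy CHF at ask) = CHF 49,407,278.09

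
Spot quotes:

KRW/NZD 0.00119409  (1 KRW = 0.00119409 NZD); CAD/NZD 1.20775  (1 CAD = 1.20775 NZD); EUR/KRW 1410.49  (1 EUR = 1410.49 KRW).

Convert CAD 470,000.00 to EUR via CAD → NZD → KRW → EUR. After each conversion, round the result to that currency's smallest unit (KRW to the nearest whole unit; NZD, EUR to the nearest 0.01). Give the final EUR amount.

EUR 337,029.43

CAD 470,000.00 × 1.20775 = NZD 567,642.50
NZD 567,642.50 ÷ 0.00119409 = KRW 475,376,647
KRW 475,376,647 ÷ 1410.49 = EUR 337,029.43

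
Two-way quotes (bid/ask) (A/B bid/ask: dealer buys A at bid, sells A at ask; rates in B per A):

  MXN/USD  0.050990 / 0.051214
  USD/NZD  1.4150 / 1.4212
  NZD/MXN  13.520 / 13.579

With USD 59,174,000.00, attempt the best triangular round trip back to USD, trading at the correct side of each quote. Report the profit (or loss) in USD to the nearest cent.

Best loop USD → MXN → NZD → USD:
USD 59,174,000.00 ÷ 0.051214 (buy MXN at ask) = MXN 1,155,426,250.63
MXN 1,155,426,250.63 ÷ 13.579 (buy NZD at ask) = NZD 85,089,200.28
NZD 85,089,200.28 ÷ 1.4212 (buy USD at ask) = USD 59,871,376.50

Net profit: USD 697,376.50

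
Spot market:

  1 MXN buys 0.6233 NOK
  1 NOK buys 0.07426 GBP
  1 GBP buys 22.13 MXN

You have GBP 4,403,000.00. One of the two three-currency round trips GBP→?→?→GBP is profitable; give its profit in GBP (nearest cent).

Profitable loop is GBP → MXN → NOK → GBP:
GBP 4,403,000.00 × 22.13 = MXN 97,438,390.00
MXN 97,438,390.00 × 0.6233 = NOK 60,733,348.49
NOK 60,733,348.49 × 0.07426 = GBP 4,510,058.46
Profit = GBP 4,510,058.46 − GBP 4,403,000.00

Profit: GBP 107,058.46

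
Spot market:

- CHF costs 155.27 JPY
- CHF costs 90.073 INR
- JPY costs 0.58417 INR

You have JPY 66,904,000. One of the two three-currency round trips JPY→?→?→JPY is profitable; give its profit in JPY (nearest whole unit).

Profitable loop is JPY → INR → CHF → JPY:
JPY 66,904,000 × 0.58417 = INR 39,083,309.68
INR 39,083,309.68 ÷ 90.073 = CHF 433,907.05
CHF 433,907.05 × 155.27 = JPY 67,372,748
Profit = JPY 67,372,748 − JPY 66,904,000

Profit: JPY 468,748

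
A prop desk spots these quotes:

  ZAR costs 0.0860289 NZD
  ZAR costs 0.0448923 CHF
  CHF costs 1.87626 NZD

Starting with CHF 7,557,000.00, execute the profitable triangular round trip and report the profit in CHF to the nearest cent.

Profitable loop is CHF → ZAR → NZD → CHF:
CHF 7,557,000.00 ÷ 0.0448923 = ZAR 168,336,218.02
ZAR 168,336,218.02 × 0.0860289 = NZD 14,481,779.67
NZD 14,481,779.67 ÷ 1.87626 = CHF 7,718,429.04
Profit = CHF 7,718,429.04 − CHF 7,557,000.00

Profit: CHF 161,429.04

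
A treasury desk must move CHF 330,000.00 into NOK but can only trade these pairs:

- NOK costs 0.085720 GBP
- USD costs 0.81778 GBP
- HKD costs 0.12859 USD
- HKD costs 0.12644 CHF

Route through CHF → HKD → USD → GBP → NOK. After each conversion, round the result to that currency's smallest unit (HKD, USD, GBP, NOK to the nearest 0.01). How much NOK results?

CHF 330,000.00 ÷ 0.12644 = HKD 2,609,933.57
HKD 2,609,933.57 × 0.12859 = USD 335,611.36
USD 335,611.36 × 0.81778 = GBP 274,456.26
GBP 274,456.26 ÷ 0.085720 = NOK 3,201,776.25

NOK 3,201,776.25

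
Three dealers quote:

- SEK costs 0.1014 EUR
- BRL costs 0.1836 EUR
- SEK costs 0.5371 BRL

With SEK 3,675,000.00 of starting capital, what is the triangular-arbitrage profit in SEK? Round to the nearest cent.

Profitable loop is SEK → EUR → BRL → SEK:
SEK 3,675,000.00 × 0.1014 = EUR 372,645.00
EUR 372,645.00 ÷ 0.1836 = BRL 2,029,656.86
BRL 2,029,656.86 ÷ 0.5371 = SEK 3,778,918.01
Profit = SEK 3,778,918.01 − SEK 3,675,000.00

Profit: SEK 103,918.01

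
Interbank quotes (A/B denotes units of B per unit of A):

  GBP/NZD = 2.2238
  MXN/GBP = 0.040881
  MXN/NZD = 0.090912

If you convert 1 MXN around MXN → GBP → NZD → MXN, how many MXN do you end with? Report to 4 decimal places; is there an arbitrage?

Around MXN → GBP → NZD → MXN: 1 × 0.040881 × 2.2238 ÷ 0.090912 = 0.999991
Product ≈ 1 (deviation 0.001%, within rounding noise).

1.0000 (no arbitrage)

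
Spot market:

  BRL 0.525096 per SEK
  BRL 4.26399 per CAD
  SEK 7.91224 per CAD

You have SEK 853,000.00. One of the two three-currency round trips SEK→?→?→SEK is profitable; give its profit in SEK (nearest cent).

Profit: SEK 22,441.33

Profitable loop is SEK → CAD → BRL → SEK:
SEK 853,000.00 ÷ 7.91224 = CAD 107,807.65
CAD 107,807.65 × 4.26399 = BRL 459,690.74
BRL 459,690.74 ÷ 0.525096 = SEK 875,441.33
Profit = SEK 875,441.33 − SEK 853,000.00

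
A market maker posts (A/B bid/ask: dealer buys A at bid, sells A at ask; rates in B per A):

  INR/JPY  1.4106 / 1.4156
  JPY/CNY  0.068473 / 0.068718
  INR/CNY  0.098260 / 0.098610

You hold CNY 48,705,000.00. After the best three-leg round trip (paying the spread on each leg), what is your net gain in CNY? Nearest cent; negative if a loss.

Best loop CNY → JPY → INR → CNY:
CNY 48,705,000.00 ÷ 0.068718 (buy JPY at ask) = JPY 708,766,262
JPY 708,766,262 ÷ 1.4156 (buy INR at ask) = INR 500,682,581.32
INR 500,682,581.32 × 0.098260 (sell INR at bid) = CNY 49,197,070.44

Net profit: CNY 492,070.44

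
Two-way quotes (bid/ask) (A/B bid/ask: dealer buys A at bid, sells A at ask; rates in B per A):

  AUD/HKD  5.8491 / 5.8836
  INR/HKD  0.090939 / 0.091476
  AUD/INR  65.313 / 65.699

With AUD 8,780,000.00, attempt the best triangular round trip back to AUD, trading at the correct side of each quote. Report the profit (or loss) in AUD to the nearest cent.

Net profit: AUD 83,417.02

Best loop AUD → INR → HKD → AUD:
AUD 8,780,000.00 × 65.313 (sell AUD at bid) = INR 573,448,140.00
INR 573,448,140.00 × 0.090939 (sell INR at bid) = HKD 52,148,800.40
HKD 52,148,800.40 ÷ 5.8836 (buy AUD at ask) = AUD 8,863,417.02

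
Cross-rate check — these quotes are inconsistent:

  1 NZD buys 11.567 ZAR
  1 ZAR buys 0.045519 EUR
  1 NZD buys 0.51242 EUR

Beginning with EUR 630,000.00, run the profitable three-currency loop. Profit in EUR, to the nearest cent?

Profit: EUR 17,333.27

Profitable loop is EUR → NZD → ZAR → EUR:
EUR 630,000.00 ÷ 0.51242 = NZD 1,229,460.21
NZD 1,229,460.21 × 11.567 = ZAR 14,221,166.23
ZAR 14,221,166.23 × 0.045519 = EUR 647,333.27
Profit = EUR 647,333.27 − EUR 630,000.00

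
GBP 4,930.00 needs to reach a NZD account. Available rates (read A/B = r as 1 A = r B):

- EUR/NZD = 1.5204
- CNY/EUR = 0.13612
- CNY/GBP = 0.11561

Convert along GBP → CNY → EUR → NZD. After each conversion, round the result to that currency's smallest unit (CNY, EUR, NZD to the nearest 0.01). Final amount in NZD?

GBP 4,930.00 ÷ 0.11561 = CNY 42,643.37
CNY 42,643.37 × 0.13612 = EUR 5,804.62
EUR 5,804.62 × 1.5204 = NZD 8,825.34

NZD 8,825.34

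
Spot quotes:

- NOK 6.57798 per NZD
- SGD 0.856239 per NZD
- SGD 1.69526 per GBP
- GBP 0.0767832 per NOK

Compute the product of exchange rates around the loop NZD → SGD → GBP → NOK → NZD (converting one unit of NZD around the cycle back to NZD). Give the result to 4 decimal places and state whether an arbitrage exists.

1.0000 (no arbitrage)

Around NZD → SGD → GBP → NOK → NZD: 1 × 0.856239 ÷ 1.69526 ÷ 0.0767832 ÷ 6.57798 = 1.000000
Product ≈ 1 (deviation 0.000%, within rounding noise).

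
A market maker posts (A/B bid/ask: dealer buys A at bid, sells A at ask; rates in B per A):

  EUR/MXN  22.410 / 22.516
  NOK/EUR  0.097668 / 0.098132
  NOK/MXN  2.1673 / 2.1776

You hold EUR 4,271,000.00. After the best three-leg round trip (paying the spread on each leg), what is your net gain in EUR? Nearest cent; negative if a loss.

Net profit: EUR 21,849.02

Best loop EUR → MXN → NOK → EUR:
EUR 4,271,000.00 × 22.410 (sell EUR at bid) = MXN 95,713,110.00
MXN 95,713,110.00 ÷ 2.1776 (buy NOK at ask) = NOK 43,953,485.49
NOK 43,953,485.49 × 0.097668 (sell NOK at bid) = EUR 4,292,849.02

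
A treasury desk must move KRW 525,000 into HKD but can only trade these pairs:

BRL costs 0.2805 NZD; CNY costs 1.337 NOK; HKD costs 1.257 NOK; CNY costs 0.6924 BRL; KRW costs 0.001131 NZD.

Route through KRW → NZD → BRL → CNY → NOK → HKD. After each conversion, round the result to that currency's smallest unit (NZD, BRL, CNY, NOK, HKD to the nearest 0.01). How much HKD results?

HKD 3,251.81

KRW 525,000 × 0.001131 = NZD 593.77
NZD 593.77 ÷ 0.2805 = BRL 2,116.83
BRL 2,116.83 ÷ 0.6924 = CNY 3,057.24
CNY 3,057.24 × 1.337 = NOK 4,087.53
NOK 4,087.53 ÷ 1.257 = HKD 3,251.81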